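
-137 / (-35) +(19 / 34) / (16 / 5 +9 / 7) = 754581 / 186830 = 4.04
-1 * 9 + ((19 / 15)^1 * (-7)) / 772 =-104353 / 11580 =-9.01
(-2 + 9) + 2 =9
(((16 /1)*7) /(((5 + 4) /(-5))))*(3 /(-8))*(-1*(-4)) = 280 /3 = 93.33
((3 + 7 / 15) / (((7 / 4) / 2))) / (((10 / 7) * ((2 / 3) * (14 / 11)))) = 572 / 175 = 3.27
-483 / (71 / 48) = -23184 / 71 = -326.54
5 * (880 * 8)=35200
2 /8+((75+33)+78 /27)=4001 /36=111.14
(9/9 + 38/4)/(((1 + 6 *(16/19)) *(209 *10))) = 21/25300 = 0.00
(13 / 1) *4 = 52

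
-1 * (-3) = 3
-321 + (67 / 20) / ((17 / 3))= -108939 / 340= -320.41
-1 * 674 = -674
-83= -83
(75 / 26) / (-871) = -75 / 22646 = -0.00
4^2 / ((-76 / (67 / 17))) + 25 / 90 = -3209 / 5814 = -0.55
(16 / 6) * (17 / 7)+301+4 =6541 / 21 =311.48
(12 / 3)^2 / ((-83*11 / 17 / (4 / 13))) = -1088 / 11869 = -0.09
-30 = -30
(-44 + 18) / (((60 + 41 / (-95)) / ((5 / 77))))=-12350 / 435743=-0.03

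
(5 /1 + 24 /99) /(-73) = -173 /2409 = -0.07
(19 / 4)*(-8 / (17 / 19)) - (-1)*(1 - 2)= -739 / 17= -43.47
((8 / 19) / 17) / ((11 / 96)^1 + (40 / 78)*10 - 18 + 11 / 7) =-23296 / 10521079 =-0.00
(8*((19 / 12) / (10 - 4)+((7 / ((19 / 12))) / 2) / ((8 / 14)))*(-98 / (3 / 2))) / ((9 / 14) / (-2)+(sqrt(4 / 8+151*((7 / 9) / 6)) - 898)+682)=868662592*sqrt(1626) / 169312365945+187910332848 / 18812485105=10.20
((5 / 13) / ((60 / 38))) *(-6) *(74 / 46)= -703 / 299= -2.35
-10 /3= -3.33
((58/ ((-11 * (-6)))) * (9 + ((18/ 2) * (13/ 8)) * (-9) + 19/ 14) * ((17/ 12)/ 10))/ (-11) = 1.37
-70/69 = -1.01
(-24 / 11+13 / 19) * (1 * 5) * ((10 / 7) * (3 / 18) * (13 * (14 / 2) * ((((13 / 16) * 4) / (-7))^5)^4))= -1933279939999749322912031725 / 55008292924716294422901452439552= -0.00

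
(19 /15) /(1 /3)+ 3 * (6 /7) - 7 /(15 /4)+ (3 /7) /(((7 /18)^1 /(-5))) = -739 /735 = -1.01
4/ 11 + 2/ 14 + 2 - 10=-577/ 77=-7.49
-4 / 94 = -2 / 47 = -0.04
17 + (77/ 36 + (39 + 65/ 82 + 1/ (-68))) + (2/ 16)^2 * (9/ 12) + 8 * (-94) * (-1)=1302260483/ 1605888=810.93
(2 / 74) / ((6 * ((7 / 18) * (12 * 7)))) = 1 / 7252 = 0.00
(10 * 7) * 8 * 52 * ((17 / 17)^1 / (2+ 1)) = 29120 / 3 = 9706.67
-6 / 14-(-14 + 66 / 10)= 244 / 35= 6.97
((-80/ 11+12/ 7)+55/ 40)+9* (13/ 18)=1427/ 616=2.32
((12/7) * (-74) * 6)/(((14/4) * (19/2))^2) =-85248/123823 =-0.69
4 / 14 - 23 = -159 / 7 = -22.71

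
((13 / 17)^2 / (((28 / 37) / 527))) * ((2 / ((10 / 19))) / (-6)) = -3683017 / 14280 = -257.91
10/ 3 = 3.33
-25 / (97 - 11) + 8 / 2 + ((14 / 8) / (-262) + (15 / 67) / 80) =22375469 / 6038576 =3.71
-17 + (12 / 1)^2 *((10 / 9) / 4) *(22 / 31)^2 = 3023 / 961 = 3.15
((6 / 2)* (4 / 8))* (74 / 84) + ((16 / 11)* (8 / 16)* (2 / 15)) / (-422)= 1287931 / 974820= 1.32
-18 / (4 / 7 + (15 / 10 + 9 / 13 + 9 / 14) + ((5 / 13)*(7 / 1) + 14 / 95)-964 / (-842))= -2.44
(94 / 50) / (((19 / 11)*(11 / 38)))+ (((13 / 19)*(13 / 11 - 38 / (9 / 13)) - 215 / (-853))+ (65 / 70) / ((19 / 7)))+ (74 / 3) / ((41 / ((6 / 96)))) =-425692071649 / 13156842600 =-32.36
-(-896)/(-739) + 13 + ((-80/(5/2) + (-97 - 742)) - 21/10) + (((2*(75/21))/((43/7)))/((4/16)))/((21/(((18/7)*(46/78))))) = -174278438709/202419490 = -860.98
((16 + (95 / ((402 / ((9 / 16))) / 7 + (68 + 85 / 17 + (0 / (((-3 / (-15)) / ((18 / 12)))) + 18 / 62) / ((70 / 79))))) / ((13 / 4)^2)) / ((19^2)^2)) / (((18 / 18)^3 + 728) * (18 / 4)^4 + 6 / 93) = 1536544170752 / 3729303311818567767037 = 0.00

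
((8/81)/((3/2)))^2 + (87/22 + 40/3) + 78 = 123792019/1299078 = 95.29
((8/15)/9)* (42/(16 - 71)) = -112/2475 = -0.05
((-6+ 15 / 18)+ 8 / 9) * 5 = -385 / 18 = -21.39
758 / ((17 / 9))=6822 / 17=401.29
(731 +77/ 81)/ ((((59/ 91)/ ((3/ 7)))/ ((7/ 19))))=5395208/ 30267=178.25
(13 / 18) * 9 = 13 / 2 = 6.50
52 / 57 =0.91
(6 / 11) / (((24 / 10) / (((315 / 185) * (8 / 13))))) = 1260 / 5291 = 0.24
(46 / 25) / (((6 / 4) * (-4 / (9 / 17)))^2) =0.01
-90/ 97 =-0.93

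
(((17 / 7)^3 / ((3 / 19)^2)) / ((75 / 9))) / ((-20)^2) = 0.17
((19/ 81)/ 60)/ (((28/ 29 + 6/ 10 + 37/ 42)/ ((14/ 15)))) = 26999/ 18102285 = 0.00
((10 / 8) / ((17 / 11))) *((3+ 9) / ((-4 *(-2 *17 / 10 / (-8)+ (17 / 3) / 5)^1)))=-450 / 289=-1.56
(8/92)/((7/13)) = 26/161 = 0.16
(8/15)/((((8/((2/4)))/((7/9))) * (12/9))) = 7/360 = 0.02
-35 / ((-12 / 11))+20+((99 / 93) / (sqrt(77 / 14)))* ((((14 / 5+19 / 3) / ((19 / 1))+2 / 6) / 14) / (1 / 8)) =928* sqrt(22) / 20615+625 / 12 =52.29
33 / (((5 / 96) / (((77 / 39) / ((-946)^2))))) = 168 / 120185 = 0.00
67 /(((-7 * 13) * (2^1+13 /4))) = -268 /1911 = -0.14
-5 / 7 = -0.71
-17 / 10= -1.70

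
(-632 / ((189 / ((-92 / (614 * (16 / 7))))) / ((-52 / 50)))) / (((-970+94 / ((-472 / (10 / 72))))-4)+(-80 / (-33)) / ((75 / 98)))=490560928 / 2089120201065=0.00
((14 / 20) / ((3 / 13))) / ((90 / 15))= 91 / 180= 0.51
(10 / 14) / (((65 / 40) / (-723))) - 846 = -105906 / 91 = -1163.80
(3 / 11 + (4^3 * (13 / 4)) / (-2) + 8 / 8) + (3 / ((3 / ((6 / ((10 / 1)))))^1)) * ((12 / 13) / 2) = -73252 / 715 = -102.45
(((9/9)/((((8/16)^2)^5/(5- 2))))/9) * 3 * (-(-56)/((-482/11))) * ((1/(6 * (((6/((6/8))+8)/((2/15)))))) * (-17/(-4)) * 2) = -15.45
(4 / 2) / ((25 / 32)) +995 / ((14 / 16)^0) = 24939 / 25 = 997.56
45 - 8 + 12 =49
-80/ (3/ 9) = -240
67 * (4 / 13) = 268 / 13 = 20.62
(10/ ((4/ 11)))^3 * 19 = 3161125/ 8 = 395140.62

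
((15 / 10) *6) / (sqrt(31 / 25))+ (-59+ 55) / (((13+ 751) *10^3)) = -1 / 191000+ 45 *sqrt(31) / 31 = 8.08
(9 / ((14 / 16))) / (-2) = -36 / 7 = -5.14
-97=-97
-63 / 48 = -21 / 16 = -1.31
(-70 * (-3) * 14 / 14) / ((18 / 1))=35 / 3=11.67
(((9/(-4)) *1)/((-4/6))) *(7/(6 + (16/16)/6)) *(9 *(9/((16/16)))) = 310.32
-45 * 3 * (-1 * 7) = 945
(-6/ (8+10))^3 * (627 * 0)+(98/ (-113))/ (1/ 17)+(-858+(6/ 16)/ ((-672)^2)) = -118760570767/ 136077312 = -872.74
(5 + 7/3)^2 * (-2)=-968/9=-107.56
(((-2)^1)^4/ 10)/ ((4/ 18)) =36/ 5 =7.20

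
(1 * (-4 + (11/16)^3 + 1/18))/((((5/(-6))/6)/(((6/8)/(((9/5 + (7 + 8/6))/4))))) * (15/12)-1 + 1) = 1200861/194560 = 6.17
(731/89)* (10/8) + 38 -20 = 10063/356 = 28.27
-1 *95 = -95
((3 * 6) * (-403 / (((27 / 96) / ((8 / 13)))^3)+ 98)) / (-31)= 1016039996 / 424359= 2394.29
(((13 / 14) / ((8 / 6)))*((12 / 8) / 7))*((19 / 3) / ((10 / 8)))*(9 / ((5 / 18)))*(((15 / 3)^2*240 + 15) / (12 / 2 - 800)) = -72205263 / 389060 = -185.59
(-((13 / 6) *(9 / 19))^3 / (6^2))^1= -6591 / 219488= -0.03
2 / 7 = 0.29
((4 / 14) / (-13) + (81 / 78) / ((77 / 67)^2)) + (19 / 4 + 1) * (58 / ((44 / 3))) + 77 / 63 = 137213179 / 5549544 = 24.73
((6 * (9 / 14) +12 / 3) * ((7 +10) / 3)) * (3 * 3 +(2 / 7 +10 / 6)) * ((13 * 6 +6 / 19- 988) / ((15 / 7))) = -743384840 / 3591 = -207013.32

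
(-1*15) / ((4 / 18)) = -135 / 2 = -67.50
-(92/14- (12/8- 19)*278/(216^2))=-2180231/326592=-6.68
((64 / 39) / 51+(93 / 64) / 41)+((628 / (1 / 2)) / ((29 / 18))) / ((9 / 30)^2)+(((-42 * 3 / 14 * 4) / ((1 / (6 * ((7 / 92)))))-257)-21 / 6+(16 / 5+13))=146233275414487 / 17405818560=8401.40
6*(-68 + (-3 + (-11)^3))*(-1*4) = 33648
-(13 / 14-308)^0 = -1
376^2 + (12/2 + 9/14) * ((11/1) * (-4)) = 987586/7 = 141083.71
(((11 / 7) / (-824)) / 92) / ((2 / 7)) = -11 / 151616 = -0.00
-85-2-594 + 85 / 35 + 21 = -4603 / 7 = -657.57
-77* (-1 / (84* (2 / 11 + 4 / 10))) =605 / 384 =1.58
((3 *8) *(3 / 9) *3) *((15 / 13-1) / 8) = 6 / 13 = 0.46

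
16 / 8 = 2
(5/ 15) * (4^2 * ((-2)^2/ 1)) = 64/ 3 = 21.33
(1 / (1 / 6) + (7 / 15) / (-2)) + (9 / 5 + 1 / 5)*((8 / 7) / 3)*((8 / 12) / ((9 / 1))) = 33017 / 5670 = 5.82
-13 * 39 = -507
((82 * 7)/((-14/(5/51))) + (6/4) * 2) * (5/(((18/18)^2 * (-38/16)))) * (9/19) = 6240/6137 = 1.02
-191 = -191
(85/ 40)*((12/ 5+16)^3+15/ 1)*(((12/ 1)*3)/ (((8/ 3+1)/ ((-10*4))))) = -1433113668/ 275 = -5211322.43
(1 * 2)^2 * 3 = 12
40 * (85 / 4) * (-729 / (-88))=309825 / 44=7041.48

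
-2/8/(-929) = 1/3716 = 0.00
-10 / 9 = -1.11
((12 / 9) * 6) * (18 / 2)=72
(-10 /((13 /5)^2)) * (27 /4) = -3375 /338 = -9.99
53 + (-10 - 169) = -126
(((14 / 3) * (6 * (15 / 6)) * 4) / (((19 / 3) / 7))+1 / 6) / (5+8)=35299 / 1482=23.82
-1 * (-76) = 76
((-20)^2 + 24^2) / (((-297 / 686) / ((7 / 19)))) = -4686752 / 5643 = -830.54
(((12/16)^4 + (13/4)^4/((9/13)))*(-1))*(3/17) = -186011/6528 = -28.49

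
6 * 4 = 24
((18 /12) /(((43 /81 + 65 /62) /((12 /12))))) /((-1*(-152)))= 7533 /1205512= 0.01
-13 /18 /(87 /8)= -52 /783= -0.07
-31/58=-0.53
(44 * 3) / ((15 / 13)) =572 / 5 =114.40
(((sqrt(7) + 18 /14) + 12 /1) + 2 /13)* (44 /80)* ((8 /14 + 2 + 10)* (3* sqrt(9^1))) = 2178* sqrt(7) /35 + 2663694 /3185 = 1000.97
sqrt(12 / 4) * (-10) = -10 * sqrt(3) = -17.32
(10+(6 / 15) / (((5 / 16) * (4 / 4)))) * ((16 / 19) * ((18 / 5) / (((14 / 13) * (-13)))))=-40608 / 16625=-2.44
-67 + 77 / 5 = -258 / 5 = -51.60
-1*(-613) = 613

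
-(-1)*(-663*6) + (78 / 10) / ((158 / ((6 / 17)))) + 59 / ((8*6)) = -1281787159 / 322320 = -3976.75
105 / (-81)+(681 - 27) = 17623 / 27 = 652.70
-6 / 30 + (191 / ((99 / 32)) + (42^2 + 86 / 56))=25323233 / 13860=1827.07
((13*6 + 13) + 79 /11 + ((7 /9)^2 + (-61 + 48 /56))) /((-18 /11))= -120511 /5103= -23.62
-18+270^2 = 72882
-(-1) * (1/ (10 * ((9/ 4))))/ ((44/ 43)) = 43/ 990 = 0.04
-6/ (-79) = 6/ 79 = 0.08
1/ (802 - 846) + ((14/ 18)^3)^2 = 0.20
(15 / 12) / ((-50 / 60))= -1.50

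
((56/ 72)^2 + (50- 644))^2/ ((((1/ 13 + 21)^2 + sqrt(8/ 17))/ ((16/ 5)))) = 199321724635166120/ 78583286490993- 52786308248180 * sqrt(34)/ 78583286490993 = 2532.52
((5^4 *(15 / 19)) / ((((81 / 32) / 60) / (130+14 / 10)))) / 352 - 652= 776232 / 209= 3714.03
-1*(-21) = 21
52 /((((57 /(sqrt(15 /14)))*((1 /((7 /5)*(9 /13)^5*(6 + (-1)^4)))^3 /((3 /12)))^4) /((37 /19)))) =606577024012533553339403625204420371752349282963236951771296497657031164675697*sqrt(210) /5956827306155848234444240592411799068408371562476080154339222826299906250000000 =1.48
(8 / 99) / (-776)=-1 / 9603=-0.00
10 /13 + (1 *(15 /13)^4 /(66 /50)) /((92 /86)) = 2.02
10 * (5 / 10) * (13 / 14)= 65 / 14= 4.64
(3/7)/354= 0.00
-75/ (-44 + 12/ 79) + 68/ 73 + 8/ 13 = 10707977/ 3287336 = 3.26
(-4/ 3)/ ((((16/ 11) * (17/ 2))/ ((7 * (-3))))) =77/ 34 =2.26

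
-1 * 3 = -3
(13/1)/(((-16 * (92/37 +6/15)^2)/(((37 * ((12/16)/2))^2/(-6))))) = 3.13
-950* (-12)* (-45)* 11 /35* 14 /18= -125400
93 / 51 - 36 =-34.18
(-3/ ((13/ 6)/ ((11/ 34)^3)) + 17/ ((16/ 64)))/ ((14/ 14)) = 17360389/ 255476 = 67.95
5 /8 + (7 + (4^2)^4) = 524349 /8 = 65543.62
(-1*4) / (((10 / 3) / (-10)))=12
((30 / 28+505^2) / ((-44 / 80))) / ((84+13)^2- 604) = -7140730 / 135597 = -52.66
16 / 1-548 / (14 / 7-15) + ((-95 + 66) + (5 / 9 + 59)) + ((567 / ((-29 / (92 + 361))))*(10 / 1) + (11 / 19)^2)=-88480.27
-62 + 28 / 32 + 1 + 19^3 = 54391 / 8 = 6798.88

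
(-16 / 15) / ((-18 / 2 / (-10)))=-32 / 27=-1.19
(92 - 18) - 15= 59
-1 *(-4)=4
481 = 481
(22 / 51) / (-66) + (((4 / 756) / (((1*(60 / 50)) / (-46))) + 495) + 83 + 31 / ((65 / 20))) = 73596448 / 125307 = 587.33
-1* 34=-34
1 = 1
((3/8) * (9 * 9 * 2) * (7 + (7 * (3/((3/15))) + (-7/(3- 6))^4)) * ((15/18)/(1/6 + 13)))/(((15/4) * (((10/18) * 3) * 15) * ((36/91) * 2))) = 1044043/142200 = 7.34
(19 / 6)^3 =6859 / 216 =31.75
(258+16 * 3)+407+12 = 725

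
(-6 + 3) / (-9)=1 / 3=0.33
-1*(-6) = 6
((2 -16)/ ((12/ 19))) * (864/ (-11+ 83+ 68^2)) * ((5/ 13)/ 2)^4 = -748125/ 134122456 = -0.01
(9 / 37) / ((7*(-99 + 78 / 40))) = -60 / 167573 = -0.00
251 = 251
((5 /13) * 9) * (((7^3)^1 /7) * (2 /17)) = 4410 /221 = 19.95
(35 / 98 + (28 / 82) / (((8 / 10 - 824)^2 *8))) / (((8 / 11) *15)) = 311861143 / 9525938688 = 0.03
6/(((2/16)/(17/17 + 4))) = 240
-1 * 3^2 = -9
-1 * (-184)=184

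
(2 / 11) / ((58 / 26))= 26 / 319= 0.08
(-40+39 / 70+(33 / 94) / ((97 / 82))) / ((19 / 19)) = -12492689 / 319130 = -39.15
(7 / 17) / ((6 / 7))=0.48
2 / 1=2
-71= -71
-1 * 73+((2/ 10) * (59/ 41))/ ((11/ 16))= -163671/ 2255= -72.58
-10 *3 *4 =-120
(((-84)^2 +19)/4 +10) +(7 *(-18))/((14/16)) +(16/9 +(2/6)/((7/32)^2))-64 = 2786227/1764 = 1579.49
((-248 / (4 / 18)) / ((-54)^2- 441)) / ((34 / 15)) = -186 / 935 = -0.20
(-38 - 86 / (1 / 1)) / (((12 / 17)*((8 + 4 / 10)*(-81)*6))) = 2635 / 61236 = 0.04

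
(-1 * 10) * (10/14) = -7.14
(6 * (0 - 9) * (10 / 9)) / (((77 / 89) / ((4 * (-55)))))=106800 / 7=15257.14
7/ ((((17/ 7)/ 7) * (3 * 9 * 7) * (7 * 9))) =7/ 4131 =0.00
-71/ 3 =-23.67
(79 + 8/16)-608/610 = 47887/610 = 78.50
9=9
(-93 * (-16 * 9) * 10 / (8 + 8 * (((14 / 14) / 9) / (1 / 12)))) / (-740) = -2511 / 259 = -9.69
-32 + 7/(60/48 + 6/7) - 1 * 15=-2577/59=-43.68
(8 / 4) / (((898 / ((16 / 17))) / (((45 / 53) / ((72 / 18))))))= 180 / 404549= 0.00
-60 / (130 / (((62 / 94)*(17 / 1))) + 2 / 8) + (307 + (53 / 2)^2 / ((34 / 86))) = 3528299481 / 1697756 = 2078.21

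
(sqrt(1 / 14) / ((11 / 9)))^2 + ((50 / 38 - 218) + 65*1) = -4880569 / 32186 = -151.64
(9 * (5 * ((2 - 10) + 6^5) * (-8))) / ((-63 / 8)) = 2485760 / 7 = 355108.57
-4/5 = -0.80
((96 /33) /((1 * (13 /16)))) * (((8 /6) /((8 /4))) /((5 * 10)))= 512 /10725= 0.05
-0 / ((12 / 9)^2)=0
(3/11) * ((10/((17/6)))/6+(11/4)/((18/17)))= 3899/4488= 0.87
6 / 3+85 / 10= 21 / 2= 10.50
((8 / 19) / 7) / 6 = 4 / 399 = 0.01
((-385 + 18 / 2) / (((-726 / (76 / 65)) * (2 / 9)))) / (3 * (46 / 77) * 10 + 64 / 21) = 16074 / 123695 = 0.13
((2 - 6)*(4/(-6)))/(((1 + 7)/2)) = 2/3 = 0.67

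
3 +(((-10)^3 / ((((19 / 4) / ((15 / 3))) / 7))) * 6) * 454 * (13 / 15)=-330511943 / 19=-17395365.42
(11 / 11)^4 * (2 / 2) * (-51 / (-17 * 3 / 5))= 5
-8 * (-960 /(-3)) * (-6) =15360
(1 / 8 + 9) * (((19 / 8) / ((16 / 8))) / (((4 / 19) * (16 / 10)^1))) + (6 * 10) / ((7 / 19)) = 5591795 / 28672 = 195.03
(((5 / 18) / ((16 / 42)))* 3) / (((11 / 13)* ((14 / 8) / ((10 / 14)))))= 325 / 308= 1.06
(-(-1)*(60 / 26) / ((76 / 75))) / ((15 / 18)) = 675 / 247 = 2.73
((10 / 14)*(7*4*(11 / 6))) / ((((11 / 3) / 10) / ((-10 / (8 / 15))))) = -1875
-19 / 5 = -3.80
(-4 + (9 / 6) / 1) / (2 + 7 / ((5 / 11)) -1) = -25 / 164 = -0.15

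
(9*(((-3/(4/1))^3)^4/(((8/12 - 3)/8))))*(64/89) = -14348907/20414464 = -0.70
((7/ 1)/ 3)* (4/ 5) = 28/ 15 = 1.87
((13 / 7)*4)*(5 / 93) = 260 / 651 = 0.40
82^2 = 6724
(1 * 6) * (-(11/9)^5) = -322102/19683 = -16.36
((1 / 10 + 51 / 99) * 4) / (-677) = -406 / 111705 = -0.00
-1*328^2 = -107584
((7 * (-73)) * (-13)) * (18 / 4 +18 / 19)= 1375101 / 38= 36186.87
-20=-20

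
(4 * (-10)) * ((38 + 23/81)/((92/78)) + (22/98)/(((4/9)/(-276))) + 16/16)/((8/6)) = 32239535/10143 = 3178.50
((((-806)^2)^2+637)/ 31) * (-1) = -422026933133/ 31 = -13613772036.55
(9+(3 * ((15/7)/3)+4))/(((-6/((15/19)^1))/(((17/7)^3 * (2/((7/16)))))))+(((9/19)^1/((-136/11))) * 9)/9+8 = -5320294229/43429288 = -122.50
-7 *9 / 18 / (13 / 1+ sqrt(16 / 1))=-7 / 34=-0.21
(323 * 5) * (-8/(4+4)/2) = -1615/2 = -807.50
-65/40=-13/8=-1.62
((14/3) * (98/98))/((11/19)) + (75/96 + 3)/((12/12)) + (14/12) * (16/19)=85769/6688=12.82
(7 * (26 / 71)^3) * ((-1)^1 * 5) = -615160 / 357911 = -1.72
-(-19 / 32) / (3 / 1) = 0.20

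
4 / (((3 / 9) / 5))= 60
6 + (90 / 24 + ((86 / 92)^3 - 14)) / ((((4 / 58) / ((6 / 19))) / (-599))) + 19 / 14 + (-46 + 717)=343728153841 / 12945688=26551.56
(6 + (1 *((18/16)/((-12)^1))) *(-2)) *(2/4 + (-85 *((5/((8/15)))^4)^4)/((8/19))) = -160246272270684130378362111615158349/36028797018963968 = -4447727527131632174.15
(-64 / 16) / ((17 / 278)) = -1112 / 17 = -65.41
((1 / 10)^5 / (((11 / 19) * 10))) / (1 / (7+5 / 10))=0.00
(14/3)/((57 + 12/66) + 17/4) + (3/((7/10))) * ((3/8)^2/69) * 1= 3538537/41777568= 0.08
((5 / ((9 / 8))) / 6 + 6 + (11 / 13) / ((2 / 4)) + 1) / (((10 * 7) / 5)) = 473 / 702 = 0.67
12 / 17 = 0.71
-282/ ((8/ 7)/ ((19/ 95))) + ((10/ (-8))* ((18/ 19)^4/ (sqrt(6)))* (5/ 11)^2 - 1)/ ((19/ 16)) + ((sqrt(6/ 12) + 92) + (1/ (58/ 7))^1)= -8748000* sqrt(6)/ 299607979 + sqrt(2)/ 2 + 462053/ 11020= 42.56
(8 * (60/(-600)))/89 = -4/445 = -0.01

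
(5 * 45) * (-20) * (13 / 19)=-58500 / 19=-3078.95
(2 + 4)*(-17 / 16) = -51 / 8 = -6.38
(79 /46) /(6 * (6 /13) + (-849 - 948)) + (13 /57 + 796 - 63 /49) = 113440005709 /142702350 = 794.94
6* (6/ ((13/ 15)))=540/ 13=41.54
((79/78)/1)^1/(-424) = -79/33072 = -0.00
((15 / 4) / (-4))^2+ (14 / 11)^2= 77401 / 30976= 2.50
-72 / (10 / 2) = -72 / 5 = -14.40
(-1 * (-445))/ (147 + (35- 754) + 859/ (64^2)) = -1822720/ 2342053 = -0.78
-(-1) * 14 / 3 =14 / 3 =4.67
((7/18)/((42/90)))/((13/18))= 15/13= 1.15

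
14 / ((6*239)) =0.01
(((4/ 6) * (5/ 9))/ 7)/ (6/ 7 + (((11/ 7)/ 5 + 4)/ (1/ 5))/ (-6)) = -4/ 207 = -0.02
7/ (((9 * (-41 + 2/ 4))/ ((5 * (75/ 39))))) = -1750/ 9477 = -0.18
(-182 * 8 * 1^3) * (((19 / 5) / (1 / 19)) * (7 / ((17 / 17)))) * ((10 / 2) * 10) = -36793120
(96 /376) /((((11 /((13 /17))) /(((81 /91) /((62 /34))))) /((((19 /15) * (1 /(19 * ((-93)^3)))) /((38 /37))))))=-222 /317511137405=-0.00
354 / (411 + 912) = 118 / 441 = 0.27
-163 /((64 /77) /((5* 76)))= -1192345 /16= -74521.56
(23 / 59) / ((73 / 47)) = 1081 / 4307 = 0.25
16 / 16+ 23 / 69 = 4 / 3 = 1.33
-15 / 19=-0.79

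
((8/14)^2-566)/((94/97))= -1344323/2303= -583.73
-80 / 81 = -0.99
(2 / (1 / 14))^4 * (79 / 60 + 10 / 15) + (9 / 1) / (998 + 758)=32110244231 / 26340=1219067.74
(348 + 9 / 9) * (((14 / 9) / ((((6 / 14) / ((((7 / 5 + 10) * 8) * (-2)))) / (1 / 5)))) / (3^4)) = -10397408 / 18225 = -570.50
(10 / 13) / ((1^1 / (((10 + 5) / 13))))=150 / 169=0.89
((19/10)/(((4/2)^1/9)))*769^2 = 101122731/20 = 5056136.55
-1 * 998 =-998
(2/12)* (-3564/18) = -33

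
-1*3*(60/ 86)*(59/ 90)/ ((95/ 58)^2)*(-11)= 2183236/ 388075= 5.63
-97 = -97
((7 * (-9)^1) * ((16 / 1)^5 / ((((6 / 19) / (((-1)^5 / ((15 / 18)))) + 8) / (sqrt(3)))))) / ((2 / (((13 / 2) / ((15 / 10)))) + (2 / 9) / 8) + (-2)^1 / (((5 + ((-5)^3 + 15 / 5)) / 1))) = -9323937792 * sqrt(3) / 553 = -29203497.26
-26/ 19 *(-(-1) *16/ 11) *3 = -1248/ 209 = -5.97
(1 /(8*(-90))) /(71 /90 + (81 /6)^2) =-1 /131788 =-0.00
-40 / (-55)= 8 / 11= 0.73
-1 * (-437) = 437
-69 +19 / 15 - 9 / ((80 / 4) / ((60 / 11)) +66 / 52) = -80338 / 1155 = -69.56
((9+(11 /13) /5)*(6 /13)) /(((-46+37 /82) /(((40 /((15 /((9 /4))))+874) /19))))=-17202944 /3997695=-4.30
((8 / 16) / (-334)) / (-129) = 1 / 86172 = 0.00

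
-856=-856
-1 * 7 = -7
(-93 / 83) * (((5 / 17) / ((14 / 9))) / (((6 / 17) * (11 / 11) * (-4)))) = 1395 / 9296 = 0.15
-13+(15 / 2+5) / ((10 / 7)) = -17 / 4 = -4.25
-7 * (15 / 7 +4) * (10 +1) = -473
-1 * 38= -38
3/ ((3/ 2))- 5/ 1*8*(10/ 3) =-394/ 3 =-131.33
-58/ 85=-0.68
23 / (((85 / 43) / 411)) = 406479 / 85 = 4782.11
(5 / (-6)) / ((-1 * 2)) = 5 / 12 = 0.42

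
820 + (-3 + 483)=1300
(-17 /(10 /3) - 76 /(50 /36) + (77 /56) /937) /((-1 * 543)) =11209993 /101758200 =0.11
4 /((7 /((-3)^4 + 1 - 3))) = 316 /7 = 45.14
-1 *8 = -8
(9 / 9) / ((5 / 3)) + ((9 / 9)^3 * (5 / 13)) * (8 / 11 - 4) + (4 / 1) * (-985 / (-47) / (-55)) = -73357 / 33605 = -2.18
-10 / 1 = -10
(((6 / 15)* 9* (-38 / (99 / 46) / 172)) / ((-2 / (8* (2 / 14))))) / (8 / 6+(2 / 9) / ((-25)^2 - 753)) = 2013696 / 12697685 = 0.16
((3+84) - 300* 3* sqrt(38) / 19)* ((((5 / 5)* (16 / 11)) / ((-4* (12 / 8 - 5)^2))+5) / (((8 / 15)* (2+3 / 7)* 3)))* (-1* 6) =-3496095 / 5236+475875* sqrt(38) / 1309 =1573.31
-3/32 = -0.09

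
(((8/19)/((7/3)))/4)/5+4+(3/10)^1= 5731/1330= 4.31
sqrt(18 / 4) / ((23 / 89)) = 267 * sqrt(2) / 46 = 8.21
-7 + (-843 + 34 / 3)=-838.67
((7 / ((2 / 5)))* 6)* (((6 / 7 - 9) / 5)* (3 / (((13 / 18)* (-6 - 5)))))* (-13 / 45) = -1026 / 55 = -18.65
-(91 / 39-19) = 50 / 3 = 16.67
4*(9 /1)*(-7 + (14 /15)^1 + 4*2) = 348 /5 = 69.60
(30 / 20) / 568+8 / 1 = 9091 / 1136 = 8.00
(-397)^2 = 157609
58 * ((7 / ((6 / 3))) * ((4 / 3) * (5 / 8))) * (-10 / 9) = -5075 / 27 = -187.96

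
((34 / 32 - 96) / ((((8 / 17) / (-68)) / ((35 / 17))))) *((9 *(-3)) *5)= -122013675 / 32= -3812927.34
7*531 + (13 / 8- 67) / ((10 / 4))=73817 / 20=3690.85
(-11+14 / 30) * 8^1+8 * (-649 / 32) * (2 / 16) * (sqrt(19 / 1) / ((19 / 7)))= -1264 / 15 - 4543 * sqrt(19) / 608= -116.84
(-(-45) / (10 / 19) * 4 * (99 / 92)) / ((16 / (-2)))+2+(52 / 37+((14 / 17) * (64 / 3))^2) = 9422549651 / 35415216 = 266.06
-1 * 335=-335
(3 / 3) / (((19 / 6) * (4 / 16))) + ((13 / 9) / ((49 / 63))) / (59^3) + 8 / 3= 322035013 / 81946221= 3.93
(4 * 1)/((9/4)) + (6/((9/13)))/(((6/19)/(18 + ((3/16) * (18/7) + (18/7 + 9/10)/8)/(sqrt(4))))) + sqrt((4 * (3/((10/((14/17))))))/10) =sqrt(714)/85 + 5124151/10080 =508.66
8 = 8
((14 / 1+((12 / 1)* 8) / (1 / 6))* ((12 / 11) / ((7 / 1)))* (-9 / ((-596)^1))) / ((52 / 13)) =0.35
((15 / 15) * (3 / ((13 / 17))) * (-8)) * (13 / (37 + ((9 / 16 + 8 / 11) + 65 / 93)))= -6678144 / 638167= -10.46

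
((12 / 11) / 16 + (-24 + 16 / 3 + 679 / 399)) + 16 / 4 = -32345 / 2508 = -12.90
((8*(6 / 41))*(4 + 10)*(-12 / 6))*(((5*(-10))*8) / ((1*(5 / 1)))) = 107520 / 41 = 2622.44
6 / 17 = 0.35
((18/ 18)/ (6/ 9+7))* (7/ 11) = 21/ 253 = 0.08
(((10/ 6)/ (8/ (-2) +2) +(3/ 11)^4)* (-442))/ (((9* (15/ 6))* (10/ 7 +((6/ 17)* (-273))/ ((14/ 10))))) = -1912436981/ 7925905350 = -0.24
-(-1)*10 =10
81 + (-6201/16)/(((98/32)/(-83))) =518652/49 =10584.73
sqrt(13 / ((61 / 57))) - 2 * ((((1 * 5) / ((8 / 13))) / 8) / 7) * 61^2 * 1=-241865 / 224 +sqrt(45201) / 61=-1076.27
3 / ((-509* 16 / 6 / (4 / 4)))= -9 / 4072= -0.00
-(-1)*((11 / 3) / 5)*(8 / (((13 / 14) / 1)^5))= 47328512 / 5569395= 8.50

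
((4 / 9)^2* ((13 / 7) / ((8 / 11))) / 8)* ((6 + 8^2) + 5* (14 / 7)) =2860 / 567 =5.04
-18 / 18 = -1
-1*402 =-402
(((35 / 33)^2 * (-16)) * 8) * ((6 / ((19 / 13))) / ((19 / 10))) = -40768000 / 131043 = -311.10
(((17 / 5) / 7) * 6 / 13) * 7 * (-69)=-7038 / 65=-108.28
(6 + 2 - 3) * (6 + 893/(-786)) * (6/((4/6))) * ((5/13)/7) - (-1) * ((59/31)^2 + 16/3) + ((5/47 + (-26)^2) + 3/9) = 2253099811567/3230614842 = 697.42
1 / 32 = 0.03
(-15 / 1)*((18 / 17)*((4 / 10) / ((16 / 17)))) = -27 / 4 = -6.75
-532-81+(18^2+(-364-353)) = -1006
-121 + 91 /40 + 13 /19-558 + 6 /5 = -512879 /760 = -674.84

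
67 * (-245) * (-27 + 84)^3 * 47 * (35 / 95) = -52639014645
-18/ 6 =-3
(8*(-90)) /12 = -60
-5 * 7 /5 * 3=-21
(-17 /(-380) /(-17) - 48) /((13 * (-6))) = 18241 /29640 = 0.62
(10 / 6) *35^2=6125 / 3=2041.67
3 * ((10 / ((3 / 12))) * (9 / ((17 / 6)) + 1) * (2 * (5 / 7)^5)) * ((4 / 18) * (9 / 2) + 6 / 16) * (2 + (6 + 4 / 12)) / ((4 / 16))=2440625000 / 285719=8542.05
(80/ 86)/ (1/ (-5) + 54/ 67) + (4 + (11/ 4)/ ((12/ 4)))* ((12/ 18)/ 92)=22705411/ 14455224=1.57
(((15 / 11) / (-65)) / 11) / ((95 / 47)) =-141 / 149435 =-0.00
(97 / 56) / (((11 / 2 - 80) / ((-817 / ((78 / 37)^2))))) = 108491881 / 25382448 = 4.27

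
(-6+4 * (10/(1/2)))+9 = 83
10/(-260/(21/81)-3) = -70/7041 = -0.01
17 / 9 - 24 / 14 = 11 / 63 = 0.17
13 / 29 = 0.45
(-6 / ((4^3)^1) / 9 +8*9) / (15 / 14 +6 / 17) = 50.54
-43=-43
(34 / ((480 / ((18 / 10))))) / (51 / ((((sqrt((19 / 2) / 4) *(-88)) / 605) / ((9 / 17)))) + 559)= 15147 *sqrt(38) / 1811675480 + 541671 / 2264594350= 0.00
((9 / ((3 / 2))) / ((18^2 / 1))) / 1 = 1 / 54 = 0.02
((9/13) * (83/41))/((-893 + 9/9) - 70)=-747/512746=-0.00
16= 16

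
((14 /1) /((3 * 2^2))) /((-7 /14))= -2.33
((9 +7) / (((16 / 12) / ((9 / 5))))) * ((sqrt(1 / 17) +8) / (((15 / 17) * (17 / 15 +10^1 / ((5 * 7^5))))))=1815156 * sqrt(17) / 1428745 +246861216 / 1428745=178.02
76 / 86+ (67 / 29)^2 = 224985 / 36163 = 6.22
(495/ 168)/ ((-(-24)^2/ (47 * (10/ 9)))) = -12925/ 48384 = -0.27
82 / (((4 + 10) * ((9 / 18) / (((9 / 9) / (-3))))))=-82 / 21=-3.90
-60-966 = -1026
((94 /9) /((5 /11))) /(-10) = -517 /225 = -2.30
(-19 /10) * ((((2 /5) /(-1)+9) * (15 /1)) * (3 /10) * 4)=-7353 /25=-294.12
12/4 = 3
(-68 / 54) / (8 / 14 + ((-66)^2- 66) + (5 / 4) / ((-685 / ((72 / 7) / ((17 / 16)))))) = -277151 / 944310123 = -0.00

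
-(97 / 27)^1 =-97 / 27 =-3.59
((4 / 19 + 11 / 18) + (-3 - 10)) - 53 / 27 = -14509 / 1026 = -14.14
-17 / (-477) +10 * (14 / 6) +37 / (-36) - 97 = -47483 / 636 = -74.66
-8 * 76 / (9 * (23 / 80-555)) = 48640 / 399393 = 0.12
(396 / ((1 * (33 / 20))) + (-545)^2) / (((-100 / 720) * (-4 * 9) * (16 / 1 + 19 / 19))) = 59453 / 17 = 3497.24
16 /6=8 /3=2.67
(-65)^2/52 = 325/4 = 81.25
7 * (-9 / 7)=-9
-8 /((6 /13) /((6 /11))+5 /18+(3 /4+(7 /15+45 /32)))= -149760 /70141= -2.14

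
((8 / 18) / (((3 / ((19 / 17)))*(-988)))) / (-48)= 1 / 286416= 0.00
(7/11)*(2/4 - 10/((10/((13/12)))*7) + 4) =365/132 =2.77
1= 1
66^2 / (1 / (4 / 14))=8712 / 7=1244.57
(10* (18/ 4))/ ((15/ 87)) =261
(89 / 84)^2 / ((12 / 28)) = 7921 / 3024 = 2.62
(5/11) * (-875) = -4375/11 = -397.73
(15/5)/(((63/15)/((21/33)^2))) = 35/121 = 0.29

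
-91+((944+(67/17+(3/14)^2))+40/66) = 94297513/109956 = 857.59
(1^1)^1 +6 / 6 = 2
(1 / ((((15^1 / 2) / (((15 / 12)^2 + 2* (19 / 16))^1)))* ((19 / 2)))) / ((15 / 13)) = 91 / 1900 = 0.05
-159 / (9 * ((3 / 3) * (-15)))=53 / 45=1.18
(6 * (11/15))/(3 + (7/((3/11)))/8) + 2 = 2018/745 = 2.71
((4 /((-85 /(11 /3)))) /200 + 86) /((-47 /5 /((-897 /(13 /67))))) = 1689689549 /39950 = 42295.11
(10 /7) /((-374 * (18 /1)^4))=-5 /137413584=-0.00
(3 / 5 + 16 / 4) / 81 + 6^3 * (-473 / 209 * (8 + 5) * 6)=-293407483 / 7695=-38129.63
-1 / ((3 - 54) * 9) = 1 / 459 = 0.00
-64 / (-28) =16 / 7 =2.29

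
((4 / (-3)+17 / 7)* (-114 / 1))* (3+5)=-6992 / 7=-998.86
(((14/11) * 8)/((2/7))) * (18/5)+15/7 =130.43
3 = 3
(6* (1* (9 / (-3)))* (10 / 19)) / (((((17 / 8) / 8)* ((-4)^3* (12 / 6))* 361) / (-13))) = -1170 / 116603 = -0.01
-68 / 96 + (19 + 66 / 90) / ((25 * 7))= -4169 / 7000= -0.60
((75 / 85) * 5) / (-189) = -25 / 1071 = -0.02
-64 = -64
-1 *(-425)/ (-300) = -17/ 12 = -1.42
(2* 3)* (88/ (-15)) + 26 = -46/ 5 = -9.20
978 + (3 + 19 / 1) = 1000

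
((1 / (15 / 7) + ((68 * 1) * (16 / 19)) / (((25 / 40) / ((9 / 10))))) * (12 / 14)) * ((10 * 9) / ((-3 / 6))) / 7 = -8508168 / 4655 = -1827.75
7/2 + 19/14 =34/7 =4.86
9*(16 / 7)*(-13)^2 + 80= 24896 / 7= 3556.57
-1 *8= -8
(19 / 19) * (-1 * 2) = -2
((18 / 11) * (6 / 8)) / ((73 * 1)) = 27 / 1606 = 0.02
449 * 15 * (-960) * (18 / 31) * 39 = -4538851200 / 31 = -146414554.84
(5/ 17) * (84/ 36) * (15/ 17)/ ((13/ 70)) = 12250/ 3757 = 3.26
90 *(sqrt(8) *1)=180 *sqrt(2)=254.56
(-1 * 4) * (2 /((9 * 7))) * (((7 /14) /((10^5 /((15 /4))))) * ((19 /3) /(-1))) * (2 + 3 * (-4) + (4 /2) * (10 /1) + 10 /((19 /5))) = 0.00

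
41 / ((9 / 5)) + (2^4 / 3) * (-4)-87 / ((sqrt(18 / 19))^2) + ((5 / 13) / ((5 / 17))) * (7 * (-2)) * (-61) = 240173 / 234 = 1026.38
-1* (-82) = 82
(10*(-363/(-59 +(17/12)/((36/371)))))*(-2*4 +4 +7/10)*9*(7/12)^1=-27168372/19181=-1416.42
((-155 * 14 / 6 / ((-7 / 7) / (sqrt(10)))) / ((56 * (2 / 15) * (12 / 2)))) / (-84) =-775 * sqrt(10) / 8064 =-0.30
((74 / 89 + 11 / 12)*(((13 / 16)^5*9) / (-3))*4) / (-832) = 0.01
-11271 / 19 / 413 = -11271 / 7847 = -1.44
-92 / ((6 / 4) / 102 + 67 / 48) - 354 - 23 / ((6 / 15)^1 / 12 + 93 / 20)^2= -420.27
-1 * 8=-8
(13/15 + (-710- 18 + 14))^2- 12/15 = 114425629/225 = 508558.35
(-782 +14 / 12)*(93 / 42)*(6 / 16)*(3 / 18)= -108.06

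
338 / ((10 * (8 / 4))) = 169 / 10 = 16.90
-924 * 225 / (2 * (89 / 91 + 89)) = -4729725 / 4094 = -1155.28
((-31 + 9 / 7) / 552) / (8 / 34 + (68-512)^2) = -221 / 809342814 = -0.00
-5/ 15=-1/ 3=-0.33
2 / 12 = 1 / 6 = 0.17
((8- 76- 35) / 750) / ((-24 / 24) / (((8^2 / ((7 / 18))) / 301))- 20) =19776 / 3143375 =0.01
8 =8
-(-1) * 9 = 9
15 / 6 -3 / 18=7 / 3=2.33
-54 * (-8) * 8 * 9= 31104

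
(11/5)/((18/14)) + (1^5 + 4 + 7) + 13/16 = 10457/720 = 14.52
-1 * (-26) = 26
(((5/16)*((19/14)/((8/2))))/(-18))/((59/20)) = -0.00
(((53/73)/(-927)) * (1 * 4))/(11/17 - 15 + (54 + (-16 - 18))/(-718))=0.00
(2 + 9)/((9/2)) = 22/9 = 2.44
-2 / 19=-0.11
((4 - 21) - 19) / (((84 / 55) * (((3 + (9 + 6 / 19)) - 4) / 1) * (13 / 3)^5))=-761805 / 410650058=-0.00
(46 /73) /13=46 /949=0.05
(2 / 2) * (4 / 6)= 2 / 3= 0.67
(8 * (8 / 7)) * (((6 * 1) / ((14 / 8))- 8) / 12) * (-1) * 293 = 1020.52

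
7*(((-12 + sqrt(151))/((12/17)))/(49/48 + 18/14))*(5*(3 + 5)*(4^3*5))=-20471808/31 + 1705984*sqrt(151)/31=15860.46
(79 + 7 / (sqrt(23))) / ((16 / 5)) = 35 * sqrt(23) / 368 + 395 / 16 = 25.14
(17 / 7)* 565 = 9605 / 7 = 1372.14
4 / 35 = 0.11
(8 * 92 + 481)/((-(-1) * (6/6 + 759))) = 1217/760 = 1.60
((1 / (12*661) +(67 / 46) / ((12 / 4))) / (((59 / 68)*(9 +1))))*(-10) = -1506149 / 2690931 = -0.56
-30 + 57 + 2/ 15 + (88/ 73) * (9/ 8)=31196/ 1095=28.49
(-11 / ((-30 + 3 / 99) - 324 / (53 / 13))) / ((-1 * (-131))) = 0.00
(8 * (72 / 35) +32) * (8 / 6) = 6784 / 105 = 64.61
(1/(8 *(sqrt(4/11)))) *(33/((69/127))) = 1397 *sqrt(11)/368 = 12.59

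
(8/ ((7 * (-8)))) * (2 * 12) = -24/ 7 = -3.43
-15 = -15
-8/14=-4/7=-0.57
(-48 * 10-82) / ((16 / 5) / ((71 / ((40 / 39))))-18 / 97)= 75474633 / 18713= 4033.27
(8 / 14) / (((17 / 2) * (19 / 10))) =80 / 2261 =0.04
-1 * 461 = -461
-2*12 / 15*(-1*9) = 72 / 5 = 14.40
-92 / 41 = -2.24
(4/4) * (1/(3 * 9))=0.04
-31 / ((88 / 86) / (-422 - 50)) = 157294 / 11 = 14299.45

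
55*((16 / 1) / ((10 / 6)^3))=190.08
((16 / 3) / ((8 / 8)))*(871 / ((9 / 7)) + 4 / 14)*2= 1366304 / 189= 7229.12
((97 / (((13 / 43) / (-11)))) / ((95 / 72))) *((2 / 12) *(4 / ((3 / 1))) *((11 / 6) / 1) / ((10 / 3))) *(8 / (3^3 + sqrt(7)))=-218026512 / 2229175 + 8075056 *sqrt(7) / 2229175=-88.22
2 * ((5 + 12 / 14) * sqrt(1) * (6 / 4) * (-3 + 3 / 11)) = -3690 / 77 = -47.92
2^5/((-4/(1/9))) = -8/9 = -0.89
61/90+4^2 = 1501/90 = 16.68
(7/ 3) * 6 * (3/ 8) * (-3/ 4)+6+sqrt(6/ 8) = sqrt(3)/ 2+33/ 16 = 2.93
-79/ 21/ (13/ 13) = -79/ 21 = -3.76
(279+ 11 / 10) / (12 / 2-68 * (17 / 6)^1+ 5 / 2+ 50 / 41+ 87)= -344523 / 118015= -2.92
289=289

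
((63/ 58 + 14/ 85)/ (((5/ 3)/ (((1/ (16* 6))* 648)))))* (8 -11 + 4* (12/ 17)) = -1498581/ 1676200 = -0.89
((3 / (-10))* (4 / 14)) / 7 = -3 / 245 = -0.01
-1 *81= -81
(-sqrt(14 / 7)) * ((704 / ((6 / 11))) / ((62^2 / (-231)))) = 74536 * sqrt(2) / 961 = 109.69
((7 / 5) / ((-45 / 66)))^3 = -3652264 / 421875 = -8.66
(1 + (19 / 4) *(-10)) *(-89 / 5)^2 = -736653 / 50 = -14733.06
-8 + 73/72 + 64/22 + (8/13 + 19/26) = -28117/10296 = -2.73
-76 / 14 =-38 / 7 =-5.43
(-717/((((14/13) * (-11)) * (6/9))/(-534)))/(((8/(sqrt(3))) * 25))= -7466121 * sqrt(3)/30800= -419.86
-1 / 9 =-0.11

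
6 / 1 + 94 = 100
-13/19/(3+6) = -13/171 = -0.08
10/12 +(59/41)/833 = 171119/204918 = 0.84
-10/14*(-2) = 10/7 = 1.43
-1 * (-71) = 71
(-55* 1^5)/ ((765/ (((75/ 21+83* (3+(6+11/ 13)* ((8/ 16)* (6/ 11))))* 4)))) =-1631804/ 13923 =-117.20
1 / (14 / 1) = 1 / 14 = 0.07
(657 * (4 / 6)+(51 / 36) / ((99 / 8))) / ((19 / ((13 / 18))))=845780 / 50787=16.65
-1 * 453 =-453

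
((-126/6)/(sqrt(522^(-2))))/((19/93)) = -53656.11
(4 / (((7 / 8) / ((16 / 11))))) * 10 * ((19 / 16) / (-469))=-6080 / 36113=-0.17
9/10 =0.90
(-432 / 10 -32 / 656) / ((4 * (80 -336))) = 4433 / 104960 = 0.04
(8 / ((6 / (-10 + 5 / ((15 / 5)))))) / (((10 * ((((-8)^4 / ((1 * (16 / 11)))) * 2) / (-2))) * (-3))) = -5 / 38016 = -0.00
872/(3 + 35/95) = 2071/8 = 258.88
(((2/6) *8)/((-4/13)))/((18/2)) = -26/27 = -0.96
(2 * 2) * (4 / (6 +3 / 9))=48 / 19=2.53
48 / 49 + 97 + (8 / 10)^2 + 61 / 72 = 8772973 / 88200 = 99.47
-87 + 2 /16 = -695 /8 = -86.88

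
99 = 99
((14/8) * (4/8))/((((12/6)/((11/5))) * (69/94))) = 3619/2760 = 1.31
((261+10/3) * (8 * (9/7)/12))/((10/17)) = 13481/35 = 385.17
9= 9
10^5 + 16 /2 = 100008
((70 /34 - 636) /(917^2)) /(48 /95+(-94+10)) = 0.00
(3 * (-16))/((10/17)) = -408/5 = -81.60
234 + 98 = 332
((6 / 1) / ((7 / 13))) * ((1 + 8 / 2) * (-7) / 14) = -195 / 7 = -27.86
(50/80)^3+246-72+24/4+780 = 491645/512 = 960.24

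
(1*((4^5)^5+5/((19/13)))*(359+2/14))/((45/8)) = 47804208844662170128/665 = 71886028337837849.82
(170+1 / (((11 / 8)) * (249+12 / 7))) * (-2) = -6563812 / 19305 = -340.01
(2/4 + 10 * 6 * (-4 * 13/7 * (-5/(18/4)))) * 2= 20821/21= 991.48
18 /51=6 /17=0.35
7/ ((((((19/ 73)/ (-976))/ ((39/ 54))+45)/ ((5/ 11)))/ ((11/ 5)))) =3241784/ 20839869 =0.16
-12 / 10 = -6 / 5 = -1.20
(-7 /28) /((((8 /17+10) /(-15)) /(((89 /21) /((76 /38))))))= 85 /112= 0.76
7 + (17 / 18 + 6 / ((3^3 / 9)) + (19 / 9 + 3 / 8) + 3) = 1111 / 72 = 15.43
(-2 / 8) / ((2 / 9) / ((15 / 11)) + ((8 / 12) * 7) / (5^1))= -135 / 592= -0.23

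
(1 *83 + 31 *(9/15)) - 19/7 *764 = -69024/35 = -1972.11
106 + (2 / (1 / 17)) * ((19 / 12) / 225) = 106.24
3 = 3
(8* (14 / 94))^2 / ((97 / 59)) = 185024 / 214273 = 0.86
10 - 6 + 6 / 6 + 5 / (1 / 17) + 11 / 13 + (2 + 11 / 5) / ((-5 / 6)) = 27887 / 325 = 85.81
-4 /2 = -2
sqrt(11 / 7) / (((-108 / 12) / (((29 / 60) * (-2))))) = 29 * sqrt(77) / 1890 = 0.13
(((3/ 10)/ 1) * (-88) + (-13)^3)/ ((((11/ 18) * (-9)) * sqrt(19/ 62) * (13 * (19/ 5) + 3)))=11117 * sqrt(1178)/ 27379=13.94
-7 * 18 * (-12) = 1512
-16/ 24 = -2/ 3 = -0.67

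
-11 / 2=-5.50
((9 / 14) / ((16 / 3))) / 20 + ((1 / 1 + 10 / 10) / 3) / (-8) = -1039 / 13440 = -0.08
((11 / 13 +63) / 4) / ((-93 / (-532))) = 110390 / 1209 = 91.31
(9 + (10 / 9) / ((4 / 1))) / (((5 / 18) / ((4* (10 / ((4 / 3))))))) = 1002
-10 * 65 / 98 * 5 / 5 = -325 / 49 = -6.63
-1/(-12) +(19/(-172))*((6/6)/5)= 79/1290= 0.06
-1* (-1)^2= -1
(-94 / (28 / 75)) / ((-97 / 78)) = 137475 / 679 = 202.47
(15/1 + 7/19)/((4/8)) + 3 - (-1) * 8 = 793/19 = 41.74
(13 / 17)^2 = 169 / 289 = 0.58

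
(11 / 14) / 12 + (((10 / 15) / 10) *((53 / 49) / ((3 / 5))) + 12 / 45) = 0.45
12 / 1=12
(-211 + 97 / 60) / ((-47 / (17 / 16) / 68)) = 3630707 / 11280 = 321.87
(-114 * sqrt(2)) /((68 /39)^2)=-86697 * sqrt(2) /2312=-53.03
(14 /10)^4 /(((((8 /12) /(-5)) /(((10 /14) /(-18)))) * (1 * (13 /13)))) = 343 /300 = 1.14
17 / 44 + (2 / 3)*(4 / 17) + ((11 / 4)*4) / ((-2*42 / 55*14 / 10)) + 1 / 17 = -41623 / 9163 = -4.54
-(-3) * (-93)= -279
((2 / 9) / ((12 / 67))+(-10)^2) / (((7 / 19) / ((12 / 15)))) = 29678 / 135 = 219.84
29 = 29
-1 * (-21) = 21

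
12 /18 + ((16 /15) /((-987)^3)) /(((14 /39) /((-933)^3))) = 11877822302 /3739185345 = 3.18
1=1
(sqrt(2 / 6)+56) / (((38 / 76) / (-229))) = -25648 - 458 * sqrt(3) / 3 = -25912.43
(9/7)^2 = 81/49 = 1.65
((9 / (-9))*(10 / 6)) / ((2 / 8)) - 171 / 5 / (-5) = 13 / 75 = 0.17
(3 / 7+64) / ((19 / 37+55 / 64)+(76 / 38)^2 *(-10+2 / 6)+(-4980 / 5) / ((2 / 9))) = -3203904 / 224735441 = -0.01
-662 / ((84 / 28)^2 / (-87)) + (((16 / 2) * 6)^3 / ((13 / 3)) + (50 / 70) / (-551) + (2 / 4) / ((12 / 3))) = 31920.69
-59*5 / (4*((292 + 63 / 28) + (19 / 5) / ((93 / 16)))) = -137175 / 548521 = -0.25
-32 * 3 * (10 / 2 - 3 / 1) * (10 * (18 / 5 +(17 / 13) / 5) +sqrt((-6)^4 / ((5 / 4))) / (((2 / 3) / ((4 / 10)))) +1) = -98880 / 13 - 41472 * sqrt(5) / 25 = -11315.52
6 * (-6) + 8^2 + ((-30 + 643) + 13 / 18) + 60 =12631 / 18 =701.72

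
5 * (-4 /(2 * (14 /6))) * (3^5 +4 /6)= -7310 /7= -1044.29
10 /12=5 /6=0.83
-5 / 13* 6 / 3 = -10 / 13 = -0.77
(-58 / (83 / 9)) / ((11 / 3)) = -1566 / 913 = -1.72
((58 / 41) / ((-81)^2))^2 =3364 / 72361538001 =0.00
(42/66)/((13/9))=63/143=0.44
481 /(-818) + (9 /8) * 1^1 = 1757 /3272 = 0.54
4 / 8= 1 / 2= 0.50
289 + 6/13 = 3763/13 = 289.46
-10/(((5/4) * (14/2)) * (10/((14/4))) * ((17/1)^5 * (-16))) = 1/56794280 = 0.00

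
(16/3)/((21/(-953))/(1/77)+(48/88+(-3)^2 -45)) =-167728/1168371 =-0.14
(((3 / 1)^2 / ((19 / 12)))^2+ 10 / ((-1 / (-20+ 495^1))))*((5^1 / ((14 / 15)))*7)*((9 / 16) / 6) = -191597175 / 11552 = -16585.63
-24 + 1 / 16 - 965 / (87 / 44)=-712681 / 1392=-511.98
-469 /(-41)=469 /41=11.44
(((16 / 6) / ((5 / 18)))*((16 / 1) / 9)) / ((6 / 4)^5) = 8192 / 3645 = 2.25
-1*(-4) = 4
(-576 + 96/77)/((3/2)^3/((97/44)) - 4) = 8585664/36883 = 232.78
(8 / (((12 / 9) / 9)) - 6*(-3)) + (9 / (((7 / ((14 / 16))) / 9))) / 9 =585 / 8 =73.12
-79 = -79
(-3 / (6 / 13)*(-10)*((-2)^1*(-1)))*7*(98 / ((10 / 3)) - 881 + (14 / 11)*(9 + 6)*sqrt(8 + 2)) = -774956 + 191100*sqrt(10) / 11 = -720018.61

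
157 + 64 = 221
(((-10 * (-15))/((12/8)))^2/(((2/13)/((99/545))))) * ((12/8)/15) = 128700/109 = 1180.73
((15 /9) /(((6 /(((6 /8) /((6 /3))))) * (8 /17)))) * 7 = 595 /384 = 1.55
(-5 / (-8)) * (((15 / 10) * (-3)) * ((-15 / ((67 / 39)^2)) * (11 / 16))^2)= -2834254405125 / 82538991616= -34.34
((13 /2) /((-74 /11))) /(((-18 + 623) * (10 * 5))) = -13 /407000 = -0.00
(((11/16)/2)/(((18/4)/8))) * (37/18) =407/324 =1.26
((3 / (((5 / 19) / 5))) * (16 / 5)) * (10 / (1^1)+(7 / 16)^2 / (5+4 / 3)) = 146361 / 80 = 1829.51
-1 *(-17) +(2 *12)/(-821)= 13933/821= 16.97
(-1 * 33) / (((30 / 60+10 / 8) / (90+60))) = -19800 / 7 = -2828.57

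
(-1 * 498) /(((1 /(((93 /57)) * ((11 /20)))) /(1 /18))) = -28303 /1140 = -24.83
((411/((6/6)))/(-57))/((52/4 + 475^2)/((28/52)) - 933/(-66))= -3014/175165465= -0.00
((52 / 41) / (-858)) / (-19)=2 / 25707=0.00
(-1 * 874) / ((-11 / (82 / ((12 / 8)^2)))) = 286672 / 99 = 2895.68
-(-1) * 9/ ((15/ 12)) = 36/ 5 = 7.20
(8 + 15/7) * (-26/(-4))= 923/14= 65.93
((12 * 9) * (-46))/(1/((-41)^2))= -8351208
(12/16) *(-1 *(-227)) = 681/4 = 170.25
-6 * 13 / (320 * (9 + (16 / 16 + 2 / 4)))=-13 / 560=-0.02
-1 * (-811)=811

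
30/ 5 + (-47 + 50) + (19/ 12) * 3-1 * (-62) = 303/ 4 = 75.75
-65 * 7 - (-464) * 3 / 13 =-4523 / 13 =-347.92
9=9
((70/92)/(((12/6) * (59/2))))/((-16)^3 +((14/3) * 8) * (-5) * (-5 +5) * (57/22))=-35/11116544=-0.00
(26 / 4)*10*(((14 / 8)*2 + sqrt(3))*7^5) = 1092455*sqrt(3) + 7647185 / 2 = 5715780.06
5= 5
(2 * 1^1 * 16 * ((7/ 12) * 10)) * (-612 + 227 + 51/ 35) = -214784/ 3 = -71594.67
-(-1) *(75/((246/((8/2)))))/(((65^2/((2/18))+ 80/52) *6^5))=65/15760509552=0.00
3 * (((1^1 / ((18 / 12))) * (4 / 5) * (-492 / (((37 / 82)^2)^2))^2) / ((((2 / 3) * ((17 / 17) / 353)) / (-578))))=-68982831650364.32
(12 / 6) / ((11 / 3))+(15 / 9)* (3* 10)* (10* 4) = 22006 / 11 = 2000.55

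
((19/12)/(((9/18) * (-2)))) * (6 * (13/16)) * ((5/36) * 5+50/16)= -67925/2304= -29.48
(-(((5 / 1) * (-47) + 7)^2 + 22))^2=2704624036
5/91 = 0.05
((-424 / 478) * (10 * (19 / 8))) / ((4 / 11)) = -55385 / 956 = -57.93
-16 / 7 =-2.29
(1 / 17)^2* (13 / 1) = 13 / 289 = 0.04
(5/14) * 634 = 1585/7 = 226.43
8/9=0.89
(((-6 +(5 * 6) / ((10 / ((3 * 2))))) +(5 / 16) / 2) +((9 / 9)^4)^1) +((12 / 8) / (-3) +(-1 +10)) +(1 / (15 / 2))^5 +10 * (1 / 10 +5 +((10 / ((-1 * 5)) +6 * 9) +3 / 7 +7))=113446835293 / 170100000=666.94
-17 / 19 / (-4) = 17 / 76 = 0.22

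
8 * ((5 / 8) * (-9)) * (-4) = 180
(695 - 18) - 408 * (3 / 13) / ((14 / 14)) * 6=1457 / 13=112.08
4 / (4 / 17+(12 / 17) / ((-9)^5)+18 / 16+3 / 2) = 10707552 / 7656655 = 1.40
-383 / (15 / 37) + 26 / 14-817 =-184787 / 105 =-1759.88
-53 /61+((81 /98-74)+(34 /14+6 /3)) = -416151 /5978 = -69.61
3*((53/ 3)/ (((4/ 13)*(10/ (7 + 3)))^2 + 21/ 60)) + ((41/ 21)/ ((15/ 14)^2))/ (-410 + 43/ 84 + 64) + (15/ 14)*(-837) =-11871263935297/ 15266497050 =-777.60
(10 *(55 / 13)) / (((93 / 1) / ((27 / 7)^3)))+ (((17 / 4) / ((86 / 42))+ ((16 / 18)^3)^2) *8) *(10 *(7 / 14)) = 407042396223100 / 3158803993527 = 128.86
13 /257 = 0.05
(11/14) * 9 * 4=28.29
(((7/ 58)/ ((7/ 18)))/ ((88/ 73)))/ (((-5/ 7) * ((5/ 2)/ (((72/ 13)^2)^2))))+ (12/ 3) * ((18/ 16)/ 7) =-430525057329/ 3188835650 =-135.01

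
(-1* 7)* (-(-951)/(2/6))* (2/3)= -13314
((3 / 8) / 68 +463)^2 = 63441015625 / 295936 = 214374.11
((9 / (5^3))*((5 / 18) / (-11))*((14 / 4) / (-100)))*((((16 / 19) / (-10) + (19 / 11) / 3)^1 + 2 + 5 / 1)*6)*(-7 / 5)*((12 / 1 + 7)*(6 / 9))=-575407 / 11343750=-0.05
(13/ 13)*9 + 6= 15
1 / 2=0.50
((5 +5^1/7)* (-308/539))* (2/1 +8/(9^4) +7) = -9449120/321489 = -29.39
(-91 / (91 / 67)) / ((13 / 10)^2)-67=-18023 / 169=-106.64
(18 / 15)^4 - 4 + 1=-579 / 625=-0.93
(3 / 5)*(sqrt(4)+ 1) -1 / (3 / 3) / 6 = 49 / 30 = 1.63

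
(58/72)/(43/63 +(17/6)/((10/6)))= 1015/3002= 0.34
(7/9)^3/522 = 0.00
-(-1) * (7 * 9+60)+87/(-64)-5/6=23195/192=120.81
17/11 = 1.55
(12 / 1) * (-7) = -84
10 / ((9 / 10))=11.11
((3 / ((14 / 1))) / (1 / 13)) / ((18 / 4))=13 / 21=0.62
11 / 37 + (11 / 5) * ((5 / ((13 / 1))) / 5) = 1122 / 2405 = 0.47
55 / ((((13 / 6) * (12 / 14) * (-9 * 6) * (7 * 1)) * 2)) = -55 / 1404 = -0.04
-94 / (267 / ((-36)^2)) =-40608 / 89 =-456.27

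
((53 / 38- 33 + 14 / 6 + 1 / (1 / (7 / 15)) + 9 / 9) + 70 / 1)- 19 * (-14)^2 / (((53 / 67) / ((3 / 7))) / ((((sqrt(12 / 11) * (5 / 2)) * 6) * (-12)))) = 8017 / 190 + 38495520 * sqrt(33) / 583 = 379355.96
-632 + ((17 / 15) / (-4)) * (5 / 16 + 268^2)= -6714311 / 320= -20982.22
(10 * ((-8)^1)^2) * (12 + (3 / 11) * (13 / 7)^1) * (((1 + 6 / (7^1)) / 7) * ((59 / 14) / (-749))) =-11.95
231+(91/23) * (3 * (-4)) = 4221/23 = 183.52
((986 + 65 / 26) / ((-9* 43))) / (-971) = 0.00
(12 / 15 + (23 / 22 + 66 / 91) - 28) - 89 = -1145437 / 10010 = -114.43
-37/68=-0.54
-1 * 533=-533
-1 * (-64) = 64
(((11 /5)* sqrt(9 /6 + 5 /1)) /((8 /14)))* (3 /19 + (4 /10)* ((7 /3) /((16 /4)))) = 3.84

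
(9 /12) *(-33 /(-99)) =1 /4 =0.25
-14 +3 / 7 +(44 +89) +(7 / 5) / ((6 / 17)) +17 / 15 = 8717 / 70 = 124.53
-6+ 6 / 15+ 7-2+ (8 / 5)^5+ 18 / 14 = 244376 / 21875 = 11.17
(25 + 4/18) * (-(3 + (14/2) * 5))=-8626/9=-958.44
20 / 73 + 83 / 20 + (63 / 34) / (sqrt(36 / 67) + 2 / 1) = 7909239 / 1439560 - 189* sqrt(67) / 3944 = 5.10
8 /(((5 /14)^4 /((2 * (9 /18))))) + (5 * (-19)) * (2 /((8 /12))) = 129203 /625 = 206.72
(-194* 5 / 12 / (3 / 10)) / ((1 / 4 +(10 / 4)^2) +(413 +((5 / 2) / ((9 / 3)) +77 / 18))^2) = -43650 / 28321391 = -0.00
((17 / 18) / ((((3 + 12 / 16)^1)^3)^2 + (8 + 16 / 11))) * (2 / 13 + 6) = 30638080 / 14709574503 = 0.00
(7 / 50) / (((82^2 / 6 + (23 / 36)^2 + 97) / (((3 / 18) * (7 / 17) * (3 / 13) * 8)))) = 127008 / 8721903125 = 0.00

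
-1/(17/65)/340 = -13/1156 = -0.01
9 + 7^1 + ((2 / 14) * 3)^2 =793 / 49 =16.18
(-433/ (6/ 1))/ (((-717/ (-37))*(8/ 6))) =-16021/ 5736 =-2.79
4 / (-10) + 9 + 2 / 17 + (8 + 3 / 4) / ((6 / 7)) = 38609 / 2040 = 18.93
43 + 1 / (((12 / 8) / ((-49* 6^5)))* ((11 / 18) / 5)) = -22860967 / 11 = -2078269.73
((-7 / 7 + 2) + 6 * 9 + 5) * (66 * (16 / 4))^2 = 4181760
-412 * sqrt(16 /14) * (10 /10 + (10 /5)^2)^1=-4120 * sqrt(14) /7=-2202.23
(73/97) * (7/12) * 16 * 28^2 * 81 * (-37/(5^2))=-1600893504/2425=-660162.27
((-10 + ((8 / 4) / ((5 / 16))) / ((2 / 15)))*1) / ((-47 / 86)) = -3268 / 47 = -69.53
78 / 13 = 6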